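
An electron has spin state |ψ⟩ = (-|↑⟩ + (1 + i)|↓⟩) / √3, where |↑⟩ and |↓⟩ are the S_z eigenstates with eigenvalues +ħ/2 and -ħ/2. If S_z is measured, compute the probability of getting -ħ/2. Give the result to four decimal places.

The -ħ/2 outcome corresponds to |↓⟩. Its amplitude in |ψ⟩ is (1 + i)/√3.
P = |1 + i|² / 3 = 2/3.

0.6667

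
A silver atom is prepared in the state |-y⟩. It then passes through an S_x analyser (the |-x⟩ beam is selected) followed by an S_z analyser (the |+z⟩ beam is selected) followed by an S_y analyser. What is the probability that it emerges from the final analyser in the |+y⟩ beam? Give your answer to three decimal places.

0.125

First analyser (S_x): from |-y⟩, P(|-x⟩) = 1/2.
After stage 1 the state is |-x⟩; P(|+z⟩) = |⟨+z|-x⟩|² = 1/2.
After stage 2 the state is |+z⟩; P(|+y⟩) = |⟨+y|+z⟩|² = 1/2.
Joint probability = 1/2 × 1/2 × 1/2 = 0.125.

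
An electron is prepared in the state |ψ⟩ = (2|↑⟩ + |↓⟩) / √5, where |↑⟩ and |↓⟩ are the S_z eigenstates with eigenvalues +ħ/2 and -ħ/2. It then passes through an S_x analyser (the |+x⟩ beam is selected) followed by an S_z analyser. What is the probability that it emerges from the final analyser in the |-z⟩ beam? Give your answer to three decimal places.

0.450

First analyser (S_x): P(|+x⟩) = |⟨+x|ψ⟩|² = 9/10.
After stage 1 the state is |+x⟩; P(|-z⟩) = |⟨-z|+x⟩|² = 1/2.
Joint probability = 9/10 × 1/2 = 0.450.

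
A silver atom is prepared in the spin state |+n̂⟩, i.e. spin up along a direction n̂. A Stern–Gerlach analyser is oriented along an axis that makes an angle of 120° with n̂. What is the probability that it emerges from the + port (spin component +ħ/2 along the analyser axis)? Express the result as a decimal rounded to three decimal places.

0.250

For spin-½, the probability of finding spin-up along an axis at angle θ to the initial spin direction is cos²(θ/2); spin-down is sin²(θ/2).
θ = 120°, so P = cos²(60°) ≈ 0.250.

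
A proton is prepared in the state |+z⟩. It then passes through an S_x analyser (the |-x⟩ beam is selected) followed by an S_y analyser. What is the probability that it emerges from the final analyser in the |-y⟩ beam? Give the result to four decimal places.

0.2500

First analyser (S_x): from |+z⟩, P(|-x⟩) = 1/2.
After stage 1 the state is |-x⟩; P(|-y⟩) = |⟨-y|-x⟩|² = 1/2.
Joint probability = 1/2 × 1/2 = 0.2500.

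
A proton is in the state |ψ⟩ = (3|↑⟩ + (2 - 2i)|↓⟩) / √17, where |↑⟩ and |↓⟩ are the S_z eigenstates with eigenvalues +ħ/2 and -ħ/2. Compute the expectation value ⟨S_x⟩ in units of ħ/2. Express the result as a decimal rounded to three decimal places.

0.706

⟨σ_x⟩ = 2 Re(a* b)/(|a|²+|b|²) with a = 3, b = (2 - 2i).
a* b = (6 - 6i), so ⟨σ_x⟩ = 12/17.
⟨S_x⟩ = (ħ/2)·⟨σ_x⟩.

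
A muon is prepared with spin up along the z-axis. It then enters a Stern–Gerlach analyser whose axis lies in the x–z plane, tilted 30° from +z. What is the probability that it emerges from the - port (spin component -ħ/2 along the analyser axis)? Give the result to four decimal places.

0.0670

For spin-½, the probability of finding spin-up along an axis at angle θ to the initial spin direction is cos²(θ/2); spin-down is sin²(θ/2).
θ = 30°, so P = sin²(15°) ≈ 0.0670.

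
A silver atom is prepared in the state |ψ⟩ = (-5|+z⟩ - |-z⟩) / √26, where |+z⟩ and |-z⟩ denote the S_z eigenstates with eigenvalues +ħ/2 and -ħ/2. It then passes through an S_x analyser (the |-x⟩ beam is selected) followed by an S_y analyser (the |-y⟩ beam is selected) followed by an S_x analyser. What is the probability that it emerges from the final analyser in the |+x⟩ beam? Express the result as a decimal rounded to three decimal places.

0.077

First analyser (S_x): P(|-x⟩) = |⟨-x|ψ⟩|² = 16/52.
After stage 1 the state is |-x⟩; P(|-y⟩) = |⟨-y|-x⟩|² = 1/2.
After stage 2 the state is |-y⟩; P(|+x⟩) = |⟨+x|-y⟩|² = 1/2.
Joint probability = 16/52 × 1/2 × 1/2 = 0.077.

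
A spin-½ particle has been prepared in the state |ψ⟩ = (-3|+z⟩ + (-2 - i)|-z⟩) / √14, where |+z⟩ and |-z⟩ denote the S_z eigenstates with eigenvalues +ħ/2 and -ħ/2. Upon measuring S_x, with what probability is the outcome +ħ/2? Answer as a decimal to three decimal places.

|+x⟩ = (|+z⟩ + |-z⟩)/√2, so ⟨+x|ψ⟩ = (-5 - i) / (√2·√14).
P = |-5 - i|² / 28 = 26/28.

0.929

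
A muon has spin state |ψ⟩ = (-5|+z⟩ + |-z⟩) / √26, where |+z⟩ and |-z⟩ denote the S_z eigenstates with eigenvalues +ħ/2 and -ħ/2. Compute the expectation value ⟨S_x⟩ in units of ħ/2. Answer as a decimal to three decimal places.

-0.385

⟨σ_x⟩ = 2 Re(a* b)/(|a|²+|b|²) with a = -5, b = 1.
a* b = -5, so ⟨σ_x⟩ = -10/26.
⟨S_x⟩ = (ħ/2)·⟨σ_x⟩.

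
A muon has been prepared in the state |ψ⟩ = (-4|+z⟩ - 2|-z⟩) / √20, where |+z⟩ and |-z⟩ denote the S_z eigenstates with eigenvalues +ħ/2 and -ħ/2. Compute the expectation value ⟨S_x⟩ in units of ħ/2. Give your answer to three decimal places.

⟨σ_x⟩ = 2 Re(a* b)/(|a|²+|b|²) with a = -4, b = -2.
a* b = 8, so ⟨σ_x⟩ = 16/20.
⟨S_x⟩ = (ħ/2)·⟨σ_x⟩.

0.800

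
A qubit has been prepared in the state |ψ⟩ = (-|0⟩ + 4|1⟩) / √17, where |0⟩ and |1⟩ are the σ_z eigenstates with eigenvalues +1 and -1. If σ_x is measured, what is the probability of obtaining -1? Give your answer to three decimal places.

|-x⟩ = (|0⟩ - |1⟩)/√2, so ⟨-x|ψ⟩ = (-5) / (√2·√17).
P = |-5|² / 34 = 25/34.

0.735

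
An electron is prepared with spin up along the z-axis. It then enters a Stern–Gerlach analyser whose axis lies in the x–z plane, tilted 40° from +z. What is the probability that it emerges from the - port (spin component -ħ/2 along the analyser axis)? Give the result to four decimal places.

0.1170

For spin-½, the probability of finding spin-up along an axis at angle θ to the initial spin direction is cos²(θ/2); spin-down is sin²(θ/2).
θ = 40°, so P = sin²(20°) ≈ 0.1170.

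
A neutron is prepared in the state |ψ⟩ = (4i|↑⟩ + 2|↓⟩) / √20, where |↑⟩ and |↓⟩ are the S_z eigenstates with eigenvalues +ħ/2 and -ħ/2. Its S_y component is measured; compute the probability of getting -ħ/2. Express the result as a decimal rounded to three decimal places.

|-y⟩ = (|↑⟩ - i|↓⟩)/√2, so ⟨-y|ψ⟩ = (6i) / (√2·√20).
P = |6i|² / 40 = 36/40.

0.900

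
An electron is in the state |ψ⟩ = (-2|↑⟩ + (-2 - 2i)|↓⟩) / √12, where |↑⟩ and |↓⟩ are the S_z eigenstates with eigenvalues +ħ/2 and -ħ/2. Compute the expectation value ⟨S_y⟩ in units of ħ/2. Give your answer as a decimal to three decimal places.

⟨σ_y⟩ = 2 Im(a* b)/(|a|²+|b|²) with a = -2, b = (-2 - 2i).
a* b = (4 + 4i), so ⟨σ_y⟩ = 8/12.
⟨S_y⟩ = (ħ/2)·⟨σ_y⟩.

0.667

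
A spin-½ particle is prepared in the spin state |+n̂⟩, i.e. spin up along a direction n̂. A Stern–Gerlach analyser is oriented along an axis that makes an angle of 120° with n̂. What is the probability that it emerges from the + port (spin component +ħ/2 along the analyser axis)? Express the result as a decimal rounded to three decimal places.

0.250

For spin-½, the probability of finding spin-up along an axis at angle θ to the initial spin direction is cos²(θ/2); spin-down is sin²(θ/2).
θ = 120°, so P = cos²(60°) ≈ 0.250.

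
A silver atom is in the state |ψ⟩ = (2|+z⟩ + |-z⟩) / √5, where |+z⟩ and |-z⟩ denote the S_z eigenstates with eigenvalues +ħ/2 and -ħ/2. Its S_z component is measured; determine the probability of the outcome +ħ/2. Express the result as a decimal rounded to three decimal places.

The +ħ/2 outcome corresponds to |+z⟩. Its amplitude in |ψ⟩ is 2/√5.
P = |2|² / 5 = 4/5.

0.800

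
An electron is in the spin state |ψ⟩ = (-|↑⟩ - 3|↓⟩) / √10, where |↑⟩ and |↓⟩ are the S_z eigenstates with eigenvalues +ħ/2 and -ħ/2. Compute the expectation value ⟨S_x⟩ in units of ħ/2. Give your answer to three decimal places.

0.600

⟨σ_x⟩ = 2 Re(a* b)/(|a|²+|b|²) with a = -1, b = -3.
a* b = 3, so ⟨σ_x⟩ = 6/10.
⟨S_x⟩ = (ħ/2)·⟨σ_x⟩.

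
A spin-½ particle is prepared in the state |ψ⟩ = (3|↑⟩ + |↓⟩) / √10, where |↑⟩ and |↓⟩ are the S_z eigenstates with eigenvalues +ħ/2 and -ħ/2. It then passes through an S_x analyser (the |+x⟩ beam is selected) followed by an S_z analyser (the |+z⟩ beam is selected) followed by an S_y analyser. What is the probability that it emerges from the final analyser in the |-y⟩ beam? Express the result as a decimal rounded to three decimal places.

0.200

First analyser (S_x): P(|+x⟩) = |⟨+x|ψ⟩|² = 16/20.
After stage 1 the state is |+x⟩; P(|+z⟩) = |⟨+z|+x⟩|² = 1/2.
After stage 2 the state is |+z⟩; P(|-y⟩) = |⟨-y|+z⟩|² = 1/2.
Joint probability = 16/20 × 1/2 × 1/2 = 0.200.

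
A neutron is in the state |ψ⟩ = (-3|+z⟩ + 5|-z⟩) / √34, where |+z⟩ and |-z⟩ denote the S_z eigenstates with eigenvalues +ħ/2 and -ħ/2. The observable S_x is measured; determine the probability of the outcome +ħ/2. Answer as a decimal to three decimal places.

0.059

|+x⟩ = (|+z⟩ + |-z⟩)/√2, so ⟨+x|ψ⟩ = (2) / (√2·√34).
P = |2|² / 68 = 4/68.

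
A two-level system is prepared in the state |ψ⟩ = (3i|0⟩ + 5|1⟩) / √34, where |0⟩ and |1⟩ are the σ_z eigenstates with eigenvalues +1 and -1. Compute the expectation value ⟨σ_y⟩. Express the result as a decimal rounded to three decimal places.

-0.882

⟨σ_y⟩ = 2 Im(a* b)/(|a|²+|b|²) with a = 3i, b = 5.
a* b = -15i, so ⟨σ_y⟩ = -30/34.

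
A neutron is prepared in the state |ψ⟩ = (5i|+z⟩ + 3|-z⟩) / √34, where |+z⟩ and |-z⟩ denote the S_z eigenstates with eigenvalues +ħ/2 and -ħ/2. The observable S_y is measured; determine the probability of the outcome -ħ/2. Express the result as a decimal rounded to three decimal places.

|-y⟩ = (|+z⟩ - i|-z⟩)/√2, so ⟨-y|ψ⟩ = (8i) / (√2·√34).
P = |8i|² / 68 = 64/68.

0.941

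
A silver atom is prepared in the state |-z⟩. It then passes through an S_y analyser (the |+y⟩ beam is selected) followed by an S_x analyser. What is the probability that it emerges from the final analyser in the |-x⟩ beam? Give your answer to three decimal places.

0.250

First analyser (S_y): from |-z⟩, P(|+y⟩) = 1/2.
After stage 1 the state is |+y⟩; P(|-x⟩) = |⟨-x|+y⟩|² = 1/2.
Joint probability = 1/2 × 1/2 = 0.250.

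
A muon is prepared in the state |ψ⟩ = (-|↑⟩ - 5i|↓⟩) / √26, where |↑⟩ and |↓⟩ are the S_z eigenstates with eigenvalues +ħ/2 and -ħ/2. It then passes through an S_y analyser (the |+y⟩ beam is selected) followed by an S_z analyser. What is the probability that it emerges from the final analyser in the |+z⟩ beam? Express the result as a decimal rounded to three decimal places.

First analyser (S_y): P(|+y⟩) = |⟨+y|ψ⟩|² = 36/52.
After stage 1 the state is |+y⟩; P(|+z⟩) = |⟨+z|+y⟩|² = 1/2.
Joint probability = 36/52 × 1/2 = 0.346.

0.346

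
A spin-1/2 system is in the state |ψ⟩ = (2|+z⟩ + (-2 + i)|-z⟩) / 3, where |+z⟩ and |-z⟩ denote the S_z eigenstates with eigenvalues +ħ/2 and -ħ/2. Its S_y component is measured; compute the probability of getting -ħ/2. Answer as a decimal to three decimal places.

0.278

|-y⟩ = (|+z⟩ - i|-z⟩)/√2, so ⟨-y|ψ⟩ = (1 - 2i) / (√2·3).
P = |1 - 2i|² / 18 = 5/18.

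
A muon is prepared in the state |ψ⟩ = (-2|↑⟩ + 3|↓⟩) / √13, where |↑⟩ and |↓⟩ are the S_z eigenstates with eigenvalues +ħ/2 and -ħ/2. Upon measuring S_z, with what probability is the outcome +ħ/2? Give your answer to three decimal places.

The +ħ/2 outcome corresponds to |↑⟩. Its amplitude in |ψ⟩ is -2/√13.
P = |-2|² / 13 = 4/13.

0.308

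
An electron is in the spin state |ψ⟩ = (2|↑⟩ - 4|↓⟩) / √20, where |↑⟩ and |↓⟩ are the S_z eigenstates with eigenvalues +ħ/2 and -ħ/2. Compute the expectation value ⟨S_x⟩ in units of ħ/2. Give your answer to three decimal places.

⟨σ_x⟩ = 2 Re(a* b)/(|a|²+|b|²) with a = 2, b = -4.
a* b = -8, so ⟨σ_x⟩ = -16/20.
⟨S_x⟩ = (ħ/2)·⟨σ_x⟩.

-0.800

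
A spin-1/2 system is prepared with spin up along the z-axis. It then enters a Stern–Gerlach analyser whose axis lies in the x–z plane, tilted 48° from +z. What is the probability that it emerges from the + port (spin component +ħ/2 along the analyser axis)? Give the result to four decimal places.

0.8346

For spin-½, the probability of finding spin-up along an axis at angle θ to the initial spin direction is cos²(θ/2); spin-down is sin²(θ/2).
θ = 48°, so P = cos²(24°) ≈ 0.8346.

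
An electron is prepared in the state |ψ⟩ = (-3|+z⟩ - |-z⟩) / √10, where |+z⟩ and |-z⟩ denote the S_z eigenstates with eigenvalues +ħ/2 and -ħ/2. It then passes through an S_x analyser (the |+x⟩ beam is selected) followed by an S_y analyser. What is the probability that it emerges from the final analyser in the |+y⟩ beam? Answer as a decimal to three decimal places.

0.400

First analyser (S_x): P(|+x⟩) = |⟨+x|ψ⟩|² = 16/20.
After stage 1 the state is |+x⟩; P(|+y⟩) = |⟨+y|+x⟩|² = 1/2.
Joint probability = 16/20 × 1/2 = 0.400.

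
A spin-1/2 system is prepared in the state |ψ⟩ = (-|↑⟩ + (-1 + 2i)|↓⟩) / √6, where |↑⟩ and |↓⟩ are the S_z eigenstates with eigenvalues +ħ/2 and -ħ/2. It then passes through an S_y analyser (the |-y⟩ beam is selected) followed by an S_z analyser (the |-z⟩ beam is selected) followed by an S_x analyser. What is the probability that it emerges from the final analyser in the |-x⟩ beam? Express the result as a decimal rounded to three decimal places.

0.208

First analyser (S_y): P(|-y⟩) = |⟨-y|ψ⟩|² = 10/12.
After stage 1 the state is |-y⟩; P(|-z⟩) = |⟨-z|-y⟩|² = 1/2.
After stage 2 the state is |-z⟩; P(|-x⟩) = |⟨-x|-z⟩|² = 1/2.
Joint probability = 10/12 × 1/2 × 1/2 = 0.208.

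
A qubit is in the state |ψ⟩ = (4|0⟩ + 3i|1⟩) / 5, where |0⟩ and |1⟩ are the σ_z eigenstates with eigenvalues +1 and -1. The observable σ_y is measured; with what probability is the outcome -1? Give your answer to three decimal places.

0.020

|-y⟩ = (|0⟩ - i|1⟩)/√2, so ⟨-y|ψ⟩ = (1) / (√2·5).
P = |1|² / 50 = 1/50.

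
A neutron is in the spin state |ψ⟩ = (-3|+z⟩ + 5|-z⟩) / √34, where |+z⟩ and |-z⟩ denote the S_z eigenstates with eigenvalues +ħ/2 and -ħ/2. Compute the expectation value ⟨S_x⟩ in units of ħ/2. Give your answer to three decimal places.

-0.882

⟨σ_x⟩ = 2 Re(a* b)/(|a|²+|b|²) with a = -3, b = 5.
a* b = -15, so ⟨σ_x⟩ = -30/34.
⟨S_x⟩ = (ħ/2)·⟨σ_x⟩.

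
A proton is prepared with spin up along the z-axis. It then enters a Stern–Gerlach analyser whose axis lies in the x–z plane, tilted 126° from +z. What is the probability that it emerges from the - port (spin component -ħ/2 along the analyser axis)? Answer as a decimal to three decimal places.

0.794

For spin-½, the probability of finding spin-up along an axis at angle θ to the initial spin direction is cos²(θ/2); spin-down is sin²(θ/2).
θ = 126°, so P = sin²(63°) ≈ 0.794.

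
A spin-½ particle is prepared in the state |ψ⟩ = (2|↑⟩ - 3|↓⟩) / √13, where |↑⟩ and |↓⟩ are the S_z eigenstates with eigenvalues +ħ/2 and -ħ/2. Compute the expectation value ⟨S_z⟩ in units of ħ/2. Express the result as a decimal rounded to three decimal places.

⟨σ_z⟩ = |a|² - |b|² divided by |a|²+|b|², with a, b the |↑⟩, |↓⟩ amplitudes.
= (4 - 9)/13 = -5/13.
⟨S_z⟩ = (ħ/2)·⟨σ_z⟩.

-0.385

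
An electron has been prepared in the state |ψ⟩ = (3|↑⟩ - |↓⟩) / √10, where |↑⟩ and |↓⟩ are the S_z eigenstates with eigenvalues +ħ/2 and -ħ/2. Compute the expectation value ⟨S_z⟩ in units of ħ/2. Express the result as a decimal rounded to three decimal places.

0.800

⟨σ_z⟩ = |a|² - |b|² divided by |a|²+|b|², with a, b the |↑⟩, |↓⟩ amplitudes.
= (9 - 1)/10 = 8/10.
⟨S_z⟩ = (ħ/2)·⟨σ_z⟩.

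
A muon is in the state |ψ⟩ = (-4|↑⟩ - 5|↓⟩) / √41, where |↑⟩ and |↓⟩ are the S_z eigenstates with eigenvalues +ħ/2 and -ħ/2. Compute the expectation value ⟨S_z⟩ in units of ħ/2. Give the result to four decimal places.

-0.2195

⟨σ_z⟩ = |a|² - |b|² divided by |a|²+|b|², with a, b the |↑⟩, |↓⟩ amplitudes.
= (16 - 25)/41 = -9/41.
⟨S_z⟩ = (ħ/2)·⟨σ_z⟩.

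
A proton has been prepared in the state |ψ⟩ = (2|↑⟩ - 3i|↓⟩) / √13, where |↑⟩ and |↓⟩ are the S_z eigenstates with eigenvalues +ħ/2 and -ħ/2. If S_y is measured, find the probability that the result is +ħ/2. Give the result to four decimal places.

|+y⟩ = (|↑⟩ + i|↓⟩)/√2, so ⟨+y|ψ⟩ = (-1) / (√2·√13).
P = |-1|² / 26 = 1/26.

0.0385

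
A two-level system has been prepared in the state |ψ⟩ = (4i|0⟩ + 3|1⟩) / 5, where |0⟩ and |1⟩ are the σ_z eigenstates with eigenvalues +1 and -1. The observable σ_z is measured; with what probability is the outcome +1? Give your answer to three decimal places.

0.640

The +1 outcome corresponds to |0⟩. Its amplitude in |ψ⟩ is 4i/5.
P = |4i|² / 25 = 16/25.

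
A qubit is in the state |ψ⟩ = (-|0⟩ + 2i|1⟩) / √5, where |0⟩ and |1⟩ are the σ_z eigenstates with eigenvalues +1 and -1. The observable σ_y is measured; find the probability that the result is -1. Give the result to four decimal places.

0.9000

|-y⟩ = (|0⟩ - i|1⟩)/√2, so ⟨-y|ψ⟩ = (-3) / (√2·√5).
P = |-3|² / 10 = 9/10.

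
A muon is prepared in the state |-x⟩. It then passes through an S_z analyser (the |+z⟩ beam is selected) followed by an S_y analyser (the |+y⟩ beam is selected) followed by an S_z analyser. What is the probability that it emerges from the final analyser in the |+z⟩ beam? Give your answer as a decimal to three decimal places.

0.125

First analyser (S_z): from |-x⟩, P(|+z⟩) = 1/2.
After stage 1 the state is |+z⟩; P(|+y⟩) = |⟨+y|+z⟩|² = 1/2.
After stage 2 the state is |+y⟩; P(|+z⟩) = |⟨+z|+y⟩|² = 1/2.
Joint probability = 1/2 × 1/2 × 1/2 = 0.125.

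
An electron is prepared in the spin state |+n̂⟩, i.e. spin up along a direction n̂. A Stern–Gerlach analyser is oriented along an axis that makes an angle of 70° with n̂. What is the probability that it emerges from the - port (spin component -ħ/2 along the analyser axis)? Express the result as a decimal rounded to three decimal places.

For spin-½, the probability of finding spin-up along an axis at angle θ to the initial spin direction is cos²(θ/2); spin-down is sin²(θ/2).
θ = 70°, so P = sin²(35°) ≈ 0.329.

0.329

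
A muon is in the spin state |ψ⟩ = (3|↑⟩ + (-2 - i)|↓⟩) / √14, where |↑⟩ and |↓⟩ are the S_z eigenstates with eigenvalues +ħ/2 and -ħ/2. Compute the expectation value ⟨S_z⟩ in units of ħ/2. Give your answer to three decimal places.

0.286

⟨σ_z⟩ = |a|² - |b|² divided by |a|²+|b|², with a, b the |↑⟩, |↓⟩ amplitudes.
= (9 - 5)/14 = 4/14.
⟨S_z⟩ = (ħ/2)·⟨σ_z⟩.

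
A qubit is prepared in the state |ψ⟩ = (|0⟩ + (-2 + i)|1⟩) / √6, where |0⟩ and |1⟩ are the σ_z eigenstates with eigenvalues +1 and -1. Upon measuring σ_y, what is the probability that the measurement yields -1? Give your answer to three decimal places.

|-y⟩ = (|0⟩ - i|1⟩)/√2, so ⟨-y|ψ⟩ = (-2i) / (√2·√6).
P = |-2i|² / 12 = 4/12.

0.333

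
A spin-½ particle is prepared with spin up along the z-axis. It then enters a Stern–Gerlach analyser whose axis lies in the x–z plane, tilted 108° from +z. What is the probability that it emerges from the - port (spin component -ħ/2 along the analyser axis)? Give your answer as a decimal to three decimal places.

For spin-½, the probability of finding spin-up along an axis at angle θ to the initial spin direction is cos²(θ/2); spin-down is sin²(θ/2).
θ = 108°, so P = sin²(54°) ≈ 0.655.

0.655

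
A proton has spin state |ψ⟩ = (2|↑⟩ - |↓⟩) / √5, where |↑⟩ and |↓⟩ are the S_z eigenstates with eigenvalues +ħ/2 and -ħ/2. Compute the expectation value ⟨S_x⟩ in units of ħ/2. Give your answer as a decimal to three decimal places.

-0.800

⟨σ_x⟩ = 2 Re(a* b)/(|a|²+|b|²) with a = 2, b = -1.
a* b = -2, so ⟨σ_x⟩ = -4/5.
⟨S_x⟩ = (ħ/2)·⟨σ_x⟩.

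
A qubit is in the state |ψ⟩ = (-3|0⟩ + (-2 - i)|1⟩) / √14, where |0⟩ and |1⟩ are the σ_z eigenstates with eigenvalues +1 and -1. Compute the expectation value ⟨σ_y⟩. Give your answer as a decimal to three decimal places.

0.429

⟨σ_y⟩ = 2 Im(a* b)/(|a|²+|b|²) with a = -3, b = (-2 - i).
a* b = (6 + 3i), so ⟨σ_y⟩ = 6/14.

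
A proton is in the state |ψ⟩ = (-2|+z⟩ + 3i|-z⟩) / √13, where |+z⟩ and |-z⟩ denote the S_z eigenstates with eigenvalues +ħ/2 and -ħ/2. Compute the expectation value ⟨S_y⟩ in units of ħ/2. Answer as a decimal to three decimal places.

-0.923

⟨σ_y⟩ = 2 Im(a* b)/(|a|²+|b|²) with a = -2, b = 3i.
a* b = -6i, so ⟨σ_y⟩ = -12/13.
⟨S_y⟩ = (ħ/2)·⟨σ_y⟩.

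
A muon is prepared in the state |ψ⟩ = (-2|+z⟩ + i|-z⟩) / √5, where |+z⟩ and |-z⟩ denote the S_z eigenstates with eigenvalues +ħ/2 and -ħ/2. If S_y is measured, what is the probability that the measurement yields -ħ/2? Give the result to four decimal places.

|-y⟩ = (|+z⟩ - i|-z⟩)/√2, so ⟨-y|ψ⟩ = (-3) / (√2·√5).
P = |-3|² / 10 = 9/10.

0.9000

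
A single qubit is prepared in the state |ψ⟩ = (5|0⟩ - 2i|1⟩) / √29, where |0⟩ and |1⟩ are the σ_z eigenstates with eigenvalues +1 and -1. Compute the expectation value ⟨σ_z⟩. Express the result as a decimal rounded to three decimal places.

0.724

⟨σ_z⟩ = |a|² - |b|² divided by |a|²+|b|², with a, b the |0⟩, |1⟩ amplitudes.
= (25 - 4)/29 = 21/29.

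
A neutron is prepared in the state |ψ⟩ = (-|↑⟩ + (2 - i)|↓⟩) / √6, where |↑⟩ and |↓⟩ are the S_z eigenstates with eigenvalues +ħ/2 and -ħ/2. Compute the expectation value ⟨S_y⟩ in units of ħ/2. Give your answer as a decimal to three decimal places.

⟨σ_y⟩ = 2 Im(a* b)/(|a|²+|b|²) with a = -1, b = (2 - i).
a* b = (-2 + i), so ⟨σ_y⟩ = 2/6.
⟨S_y⟩ = (ħ/2)·⟨σ_y⟩.

0.333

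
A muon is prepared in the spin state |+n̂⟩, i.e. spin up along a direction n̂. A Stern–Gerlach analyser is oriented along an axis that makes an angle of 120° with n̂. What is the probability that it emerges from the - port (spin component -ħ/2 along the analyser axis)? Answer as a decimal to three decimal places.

0.750

For spin-½, the probability of finding spin-up along an axis at angle θ to the initial spin direction is cos²(θ/2); spin-down is sin²(θ/2).
θ = 120°, so P = sin²(60°) ≈ 0.750.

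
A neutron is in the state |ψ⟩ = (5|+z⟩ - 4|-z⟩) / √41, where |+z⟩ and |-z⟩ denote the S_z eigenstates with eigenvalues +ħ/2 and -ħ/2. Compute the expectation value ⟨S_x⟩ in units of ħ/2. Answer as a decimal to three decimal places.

⟨σ_x⟩ = 2 Re(a* b)/(|a|²+|b|²) with a = 5, b = -4.
a* b = -20, so ⟨σ_x⟩ = -40/41.
⟨S_x⟩ = (ħ/2)·⟨σ_x⟩.

-0.976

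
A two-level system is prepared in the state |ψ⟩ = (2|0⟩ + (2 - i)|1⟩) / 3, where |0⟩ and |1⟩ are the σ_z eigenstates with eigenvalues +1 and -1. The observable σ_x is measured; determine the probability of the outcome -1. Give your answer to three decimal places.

0.056

|-x⟩ = (|0⟩ - |1⟩)/√2, so ⟨-x|ψ⟩ = (i) / (√2·3).
P = |i|² / 18 = 1/18.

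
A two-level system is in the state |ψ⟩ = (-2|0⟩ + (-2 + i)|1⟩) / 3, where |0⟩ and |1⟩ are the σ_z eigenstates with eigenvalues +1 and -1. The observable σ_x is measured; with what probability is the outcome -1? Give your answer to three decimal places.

0.056

|-x⟩ = (|0⟩ - |1⟩)/√2, so ⟨-x|ψ⟩ = (-i) / (√2·3).
P = |-i|² / 18 = 1/18.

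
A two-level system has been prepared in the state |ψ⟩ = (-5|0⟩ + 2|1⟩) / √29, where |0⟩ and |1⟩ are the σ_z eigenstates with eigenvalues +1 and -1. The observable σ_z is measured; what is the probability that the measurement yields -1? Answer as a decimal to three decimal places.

0.138

The -1 outcome corresponds to |1⟩. Its amplitude in |ψ⟩ is 2/√29.
P = |2|² / 29 = 4/29.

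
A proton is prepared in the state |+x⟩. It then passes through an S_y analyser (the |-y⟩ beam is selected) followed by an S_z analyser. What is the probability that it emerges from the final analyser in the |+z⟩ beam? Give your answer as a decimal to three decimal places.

0.250

First analyser (S_y): from |+x⟩, P(|-y⟩) = 1/2.
After stage 1 the state is |-y⟩; P(|+z⟩) = |⟨+z|-y⟩|² = 1/2.
Joint probability = 1/2 × 1/2 = 0.250.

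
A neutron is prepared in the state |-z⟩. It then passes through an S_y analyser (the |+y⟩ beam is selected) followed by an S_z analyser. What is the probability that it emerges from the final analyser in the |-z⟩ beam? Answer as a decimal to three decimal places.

0.250

First analyser (S_y): from |-z⟩, P(|+y⟩) = 1/2.
After stage 1 the state is |+y⟩; P(|-z⟩) = |⟨-z|+y⟩|² = 1/2.
Joint probability = 1/2 × 1/2 = 0.250.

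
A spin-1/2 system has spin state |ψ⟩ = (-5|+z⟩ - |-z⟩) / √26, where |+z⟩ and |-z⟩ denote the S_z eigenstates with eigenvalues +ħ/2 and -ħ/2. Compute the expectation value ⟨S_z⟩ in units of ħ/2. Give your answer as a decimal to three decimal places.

0.923

⟨σ_z⟩ = |a|² - |b|² divided by |a|²+|b|², with a, b the |+z⟩, |-z⟩ amplitudes.
= (25 - 1)/26 = 24/26.
⟨S_z⟩ = (ħ/2)·⟨σ_z⟩.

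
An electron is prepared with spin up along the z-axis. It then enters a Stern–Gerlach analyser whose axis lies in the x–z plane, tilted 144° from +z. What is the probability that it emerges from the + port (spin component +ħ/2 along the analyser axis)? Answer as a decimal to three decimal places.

For spin-½, the probability of finding spin-up along an axis at angle θ to the initial spin direction is cos²(θ/2); spin-down is sin²(θ/2).
θ = 144°, so P = cos²(72°) ≈ 0.095.

0.095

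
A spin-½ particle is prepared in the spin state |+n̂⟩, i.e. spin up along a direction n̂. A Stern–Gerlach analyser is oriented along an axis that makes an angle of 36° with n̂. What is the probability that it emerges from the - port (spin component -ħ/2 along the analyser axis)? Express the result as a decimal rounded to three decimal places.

For spin-½, the probability of finding spin-up along an axis at angle θ to the initial spin direction is cos²(θ/2); spin-down is sin²(θ/2).
θ = 36°, so P = sin²(18°) ≈ 0.095.

0.095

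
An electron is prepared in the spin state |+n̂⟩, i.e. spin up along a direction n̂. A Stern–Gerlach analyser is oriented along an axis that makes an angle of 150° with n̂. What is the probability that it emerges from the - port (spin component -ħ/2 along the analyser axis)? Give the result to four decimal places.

0.9330

For spin-½, the probability of finding spin-up along an axis at angle θ to the initial spin direction is cos²(θ/2); spin-down is sin²(θ/2).
θ = 150°, so P = sin²(75°) ≈ 0.9330.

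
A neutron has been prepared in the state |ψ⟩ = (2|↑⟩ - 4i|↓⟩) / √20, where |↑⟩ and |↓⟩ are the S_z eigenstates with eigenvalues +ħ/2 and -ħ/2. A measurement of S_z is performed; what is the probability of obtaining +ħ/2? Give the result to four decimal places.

0.2000

The +ħ/2 outcome corresponds to |↑⟩. Its amplitude in |ψ⟩ is 2/√20.
P = |2|² / 20 = 4/20.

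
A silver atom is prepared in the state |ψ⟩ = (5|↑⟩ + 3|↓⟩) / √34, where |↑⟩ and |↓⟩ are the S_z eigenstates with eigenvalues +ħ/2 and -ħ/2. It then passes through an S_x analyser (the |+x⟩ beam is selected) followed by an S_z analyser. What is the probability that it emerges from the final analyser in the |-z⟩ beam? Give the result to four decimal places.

0.4706

First analyser (S_x): P(|+x⟩) = |⟨+x|ψ⟩|² = 64/68.
After stage 1 the state is |+x⟩; P(|-z⟩) = |⟨-z|+x⟩|² = 1/2.
Joint probability = 64/68 × 1/2 = 0.4706.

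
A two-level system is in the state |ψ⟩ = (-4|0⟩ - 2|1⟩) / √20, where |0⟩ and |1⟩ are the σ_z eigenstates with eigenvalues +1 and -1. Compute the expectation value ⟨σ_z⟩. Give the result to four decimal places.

⟨σ_z⟩ = |a|² - |b|² divided by |a|²+|b|², with a, b the |0⟩, |1⟩ amplitudes.
= (16 - 4)/20 = 12/20.

0.6000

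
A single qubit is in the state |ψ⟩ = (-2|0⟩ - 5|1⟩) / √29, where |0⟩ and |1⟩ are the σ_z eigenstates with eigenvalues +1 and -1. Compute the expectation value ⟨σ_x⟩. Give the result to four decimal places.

⟨σ_x⟩ = 2 Re(a* b)/(|a|²+|b|²) with a = -2, b = -5.
a* b = 10, so ⟨σ_x⟩ = 20/29.

0.6897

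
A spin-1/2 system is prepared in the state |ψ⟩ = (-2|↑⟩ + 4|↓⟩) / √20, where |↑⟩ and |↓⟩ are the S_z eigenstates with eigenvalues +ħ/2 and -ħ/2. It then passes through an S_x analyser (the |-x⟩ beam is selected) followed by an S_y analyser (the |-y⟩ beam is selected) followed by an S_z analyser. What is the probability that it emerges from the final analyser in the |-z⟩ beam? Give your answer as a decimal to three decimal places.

0.225

First analyser (S_x): P(|-x⟩) = |⟨-x|ψ⟩|² = 36/40.
After stage 1 the state is |-x⟩; P(|-y⟩) = |⟨-y|-x⟩|² = 1/2.
After stage 2 the state is |-y⟩; P(|-z⟩) = |⟨-z|-y⟩|² = 1/2.
Joint probability = 36/40 × 1/2 × 1/2 = 0.225.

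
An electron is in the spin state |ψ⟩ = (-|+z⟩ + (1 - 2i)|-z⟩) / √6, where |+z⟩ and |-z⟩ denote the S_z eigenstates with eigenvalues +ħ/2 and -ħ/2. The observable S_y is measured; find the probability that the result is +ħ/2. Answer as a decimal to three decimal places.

0.833

|+y⟩ = (|+z⟩ + i|-z⟩)/√2, so ⟨+y|ψ⟩ = (-3 - i) / (√2·√6).
P = |-3 - i|² / 12 = 10/12.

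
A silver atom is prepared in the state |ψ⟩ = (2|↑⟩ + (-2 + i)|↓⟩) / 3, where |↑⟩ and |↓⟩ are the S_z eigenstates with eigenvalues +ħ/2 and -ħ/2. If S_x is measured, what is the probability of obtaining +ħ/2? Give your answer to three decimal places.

|+x⟩ = (|↑⟩ + |↓⟩)/√2, so ⟨+x|ψ⟩ = (i) / (√2·3).
P = |i|² / 18 = 1/18.

0.056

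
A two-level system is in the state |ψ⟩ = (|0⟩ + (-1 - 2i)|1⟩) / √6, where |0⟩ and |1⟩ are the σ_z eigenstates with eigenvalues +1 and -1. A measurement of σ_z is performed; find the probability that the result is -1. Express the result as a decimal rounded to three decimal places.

0.833

The -1 outcome corresponds to |1⟩. Its amplitude in |ψ⟩ is (-1 - 2i)/√6.
P = |-1 - 2i|² / 6 = 5/6.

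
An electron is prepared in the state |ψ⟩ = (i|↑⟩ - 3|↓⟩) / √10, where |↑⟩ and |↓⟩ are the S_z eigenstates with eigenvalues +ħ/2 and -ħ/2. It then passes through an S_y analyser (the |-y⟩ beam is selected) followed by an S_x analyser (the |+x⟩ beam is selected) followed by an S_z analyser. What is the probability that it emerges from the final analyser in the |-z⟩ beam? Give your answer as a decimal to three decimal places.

First analyser (S_y): P(|-y⟩) = |⟨-y|ψ⟩|² = 4/20.
After stage 1 the state is |-y⟩; P(|+x⟩) = |⟨+x|-y⟩|² = 1/2.
After stage 2 the state is |+x⟩; P(|-z⟩) = |⟨-z|+x⟩|² = 1/2.
Joint probability = 4/20 × 1/2 × 1/2 = 0.050.

0.050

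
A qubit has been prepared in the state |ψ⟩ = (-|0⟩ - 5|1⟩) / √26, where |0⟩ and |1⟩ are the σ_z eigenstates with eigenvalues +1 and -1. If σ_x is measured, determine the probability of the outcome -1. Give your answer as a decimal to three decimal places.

|-x⟩ = (|0⟩ - |1⟩)/√2, so ⟨-x|ψ⟩ = (4) / (√2·√26).
P = |4|² / 52 = 16/52.

0.308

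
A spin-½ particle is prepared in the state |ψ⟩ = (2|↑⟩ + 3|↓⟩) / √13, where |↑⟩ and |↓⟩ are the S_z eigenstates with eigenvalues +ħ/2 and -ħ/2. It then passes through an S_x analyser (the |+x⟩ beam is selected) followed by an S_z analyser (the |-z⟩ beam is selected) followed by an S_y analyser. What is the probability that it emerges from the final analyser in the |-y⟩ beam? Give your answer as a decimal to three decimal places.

0.240

First analyser (S_x): P(|+x⟩) = |⟨+x|ψ⟩|² = 25/26.
After stage 1 the state is |+x⟩; P(|-z⟩) = |⟨-z|+x⟩|² = 1/2.
After stage 2 the state is |-z⟩; P(|-y⟩) = |⟨-y|-z⟩|² = 1/2.
Joint probability = 25/26 × 1/2 × 1/2 = 0.240.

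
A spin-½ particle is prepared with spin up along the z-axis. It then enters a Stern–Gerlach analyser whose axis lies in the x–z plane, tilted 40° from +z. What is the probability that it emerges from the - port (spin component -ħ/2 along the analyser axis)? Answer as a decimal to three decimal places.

For spin-½, the probability of finding spin-up along an axis at angle θ to the initial spin direction is cos²(θ/2); spin-down is sin²(θ/2).
θ = 40°, so P = sin²(20°) ≈ 0.117.

0.117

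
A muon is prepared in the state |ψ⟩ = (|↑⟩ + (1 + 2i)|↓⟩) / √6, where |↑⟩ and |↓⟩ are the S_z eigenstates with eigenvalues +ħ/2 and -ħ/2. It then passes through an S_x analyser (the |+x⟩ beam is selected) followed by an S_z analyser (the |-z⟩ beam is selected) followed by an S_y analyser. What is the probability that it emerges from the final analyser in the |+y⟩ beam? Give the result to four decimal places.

0.1667

First analyser (S_x): P(|+x⟩) = |⟨+x|ψ⟩|² = 8/12.
After stage 1 the state is |+x⟩; P(|-z⟩) = |⟨-z|+x⟩|² = 1/2.
After stage 2 the state is |-z⟩; P(|+y⟩) = |⟨+y|-z⟩|² = 1/2.
Joint probability = 8/12 × 1/2 × 1/2 = 0.1667.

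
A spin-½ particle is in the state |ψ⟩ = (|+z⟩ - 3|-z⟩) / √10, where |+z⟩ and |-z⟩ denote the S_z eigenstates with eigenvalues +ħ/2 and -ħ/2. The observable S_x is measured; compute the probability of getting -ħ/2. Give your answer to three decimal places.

|-x⟩ = (|+z⟩ - |-z⟩)/√2, so ⟨-x|ψ⟩ = (4) / (√2·√10).
P = |4|² / 20 = 16/20.

0.800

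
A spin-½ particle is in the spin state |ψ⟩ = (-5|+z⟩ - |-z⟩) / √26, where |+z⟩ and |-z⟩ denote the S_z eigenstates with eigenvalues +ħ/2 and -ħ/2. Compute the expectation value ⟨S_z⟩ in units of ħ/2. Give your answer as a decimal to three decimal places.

0.923

⟨σ_z⟩ = |a|² - |b|² divided by |a|²+|b|², with a, b the |+z⟩, |-z⟩ amplitudes.
= (25 - 1)/26 = 24/26.
⟨S_z⟩ = (ħ/2)·⟨σ_z⟩.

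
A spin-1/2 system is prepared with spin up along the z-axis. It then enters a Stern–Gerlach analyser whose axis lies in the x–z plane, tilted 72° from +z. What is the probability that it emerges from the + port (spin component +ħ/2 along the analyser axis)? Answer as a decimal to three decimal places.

0.655

For spin-½, the probability of finding spin-up along an axis at angle θ to the initial spin direction is cos²(θ/2); spin-down is sin²(θ/2).
θ = 72°, so P = cos²(36°) ≈ 0.655.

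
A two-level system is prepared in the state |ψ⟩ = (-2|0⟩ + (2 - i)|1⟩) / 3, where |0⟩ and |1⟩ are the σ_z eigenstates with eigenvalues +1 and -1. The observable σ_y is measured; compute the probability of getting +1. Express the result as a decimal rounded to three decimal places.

|+y⟩ = (|0⟩ + i|1⟩)/√2, so ⟨+y|ψ⟩ = (-3 - 2i) / (√2·3).
P = |-3 - 2i|² / 18 = 13/18.

0.722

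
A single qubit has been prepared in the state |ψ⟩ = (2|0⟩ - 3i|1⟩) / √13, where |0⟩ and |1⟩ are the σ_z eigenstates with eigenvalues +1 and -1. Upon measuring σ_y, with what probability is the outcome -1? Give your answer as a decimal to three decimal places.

0.962

|-y⟩ = (|0⟩ - i|1⟩)/√2, so ⟨-y|ψ⟩ = (5) / (√2·√13).
P = |5|² / 26 = 25/26.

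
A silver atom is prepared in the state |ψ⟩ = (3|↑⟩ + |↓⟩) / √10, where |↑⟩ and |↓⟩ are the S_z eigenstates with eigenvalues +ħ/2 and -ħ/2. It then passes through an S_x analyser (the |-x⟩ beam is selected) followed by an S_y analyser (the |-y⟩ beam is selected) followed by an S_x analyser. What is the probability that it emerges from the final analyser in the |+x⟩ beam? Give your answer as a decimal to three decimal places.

0.050

First analyser (S_x): P(|-x⟩) = |⟨-x|ψ⟩|² = 4/20.
After stage 1 the state is |-x⟩; P(|-y⟩) = |⟨-y|-x⟩|² = 1/2.
After stage 2 the state is |-y⟩; P(|+x⟩) = |⟨+x|-y⟩|² = 1/2.
Joint probability = 4/20 × 1/2 × 1/2 = 0.050.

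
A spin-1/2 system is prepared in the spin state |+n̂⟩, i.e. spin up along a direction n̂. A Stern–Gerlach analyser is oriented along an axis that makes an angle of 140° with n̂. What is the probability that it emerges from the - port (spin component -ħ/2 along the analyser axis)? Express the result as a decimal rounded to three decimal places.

For spin-½, the probability of finding spin-up along an axis at angle θ to the initial spin direction is cos²(θ/2); spin-down is sin²(θ/2).
θ = 140°, so P = sin²(70°) ≈ 0.883.

0.883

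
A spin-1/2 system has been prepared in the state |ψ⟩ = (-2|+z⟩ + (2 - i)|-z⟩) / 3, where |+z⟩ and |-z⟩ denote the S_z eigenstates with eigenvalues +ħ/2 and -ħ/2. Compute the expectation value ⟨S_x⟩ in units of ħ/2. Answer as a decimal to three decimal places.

⟨σ_x⟩ = 2 Re(a* b)/(|a|²+|b|²) with a = -2, b = (2 - i).
a* b = (-4 + 2i), so ⟨σ_x⟩ = -8/9.
⟨S_x⟩ = (ħ/2)·⟨σ_x⟩.

-0.889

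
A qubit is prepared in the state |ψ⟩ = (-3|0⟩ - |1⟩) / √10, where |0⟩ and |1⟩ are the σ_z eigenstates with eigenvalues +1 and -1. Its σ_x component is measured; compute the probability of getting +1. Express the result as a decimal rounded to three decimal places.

0.800

|+x⟩ = (|0⟩ + |1⟩)/√2, so ⟨+x|ψ⟩ = (-4) / (√2·√10).
P = |-4|² / 20 = 16/20.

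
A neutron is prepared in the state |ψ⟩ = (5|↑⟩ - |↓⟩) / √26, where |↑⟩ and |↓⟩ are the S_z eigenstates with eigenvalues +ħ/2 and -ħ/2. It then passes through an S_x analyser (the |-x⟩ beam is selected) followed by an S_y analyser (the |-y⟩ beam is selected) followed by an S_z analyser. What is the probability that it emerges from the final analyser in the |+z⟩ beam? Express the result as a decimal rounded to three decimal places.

First analyser (S_x): P(|-x⟩) = |⟨-x|ψ⟩|² = 36/52.
After stage 1 the state is |-x⟩; P(|-y⟩) = |⟨-y|-x⟩|² = 1/2.
After stage 2 the state is |-y⟩; P(|+z⟩) = |⟨+z|-y⟩|² = 1/2.
Joint probability = 36/52 × 1/2 × 1/2 = 0.173.

0.173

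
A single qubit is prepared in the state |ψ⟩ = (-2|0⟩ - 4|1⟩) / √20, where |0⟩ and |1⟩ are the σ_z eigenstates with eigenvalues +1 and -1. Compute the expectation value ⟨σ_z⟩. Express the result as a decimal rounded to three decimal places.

-0.600

⟨σ_z⟩ = |a|² - |b|² divided by |a|²+|b|², with a, b the |0⟩, |1⟩ amplitudes.
= (4 - 16)/20 = -12/20.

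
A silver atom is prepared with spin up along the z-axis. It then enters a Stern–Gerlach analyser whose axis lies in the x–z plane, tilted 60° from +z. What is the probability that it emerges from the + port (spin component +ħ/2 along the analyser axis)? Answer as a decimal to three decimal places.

For spin-½, the probability of finding spin-up along an axis at angle θ to the initial spin direction is cos²(θ/2); spin-down is sin²(θ/2).
θ = 60°, so P = cos²(30°) ≈ 0.750.

0.750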